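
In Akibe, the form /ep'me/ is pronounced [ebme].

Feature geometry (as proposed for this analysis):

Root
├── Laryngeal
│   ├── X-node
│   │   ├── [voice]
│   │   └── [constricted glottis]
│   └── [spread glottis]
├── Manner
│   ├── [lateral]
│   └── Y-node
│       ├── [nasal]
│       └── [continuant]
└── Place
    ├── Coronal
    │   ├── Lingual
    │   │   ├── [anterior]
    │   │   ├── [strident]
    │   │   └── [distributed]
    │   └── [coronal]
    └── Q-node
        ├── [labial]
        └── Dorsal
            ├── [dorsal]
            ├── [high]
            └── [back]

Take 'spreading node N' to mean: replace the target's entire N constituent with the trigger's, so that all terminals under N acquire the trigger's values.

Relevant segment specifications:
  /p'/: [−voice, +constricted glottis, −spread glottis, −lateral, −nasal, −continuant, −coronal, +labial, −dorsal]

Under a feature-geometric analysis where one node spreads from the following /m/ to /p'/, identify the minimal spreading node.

Comparing /p'/ with its surface form [b], the features that change are [voice], [constricted glottis].
In this geometry the lowest node dominating all of them is X-node: every daughter of X-node dominates only a proper subset, so no lower node suffices.
Delinking /p'/'s X-node and associating /m/'s X-node gives precisely the feature bundle of [b].
[nasal], a feature on which the two segments disagree outside X-node, is unchanged — nothing dominating it spread, and X-node is the minimal sufficient constituent.

X-node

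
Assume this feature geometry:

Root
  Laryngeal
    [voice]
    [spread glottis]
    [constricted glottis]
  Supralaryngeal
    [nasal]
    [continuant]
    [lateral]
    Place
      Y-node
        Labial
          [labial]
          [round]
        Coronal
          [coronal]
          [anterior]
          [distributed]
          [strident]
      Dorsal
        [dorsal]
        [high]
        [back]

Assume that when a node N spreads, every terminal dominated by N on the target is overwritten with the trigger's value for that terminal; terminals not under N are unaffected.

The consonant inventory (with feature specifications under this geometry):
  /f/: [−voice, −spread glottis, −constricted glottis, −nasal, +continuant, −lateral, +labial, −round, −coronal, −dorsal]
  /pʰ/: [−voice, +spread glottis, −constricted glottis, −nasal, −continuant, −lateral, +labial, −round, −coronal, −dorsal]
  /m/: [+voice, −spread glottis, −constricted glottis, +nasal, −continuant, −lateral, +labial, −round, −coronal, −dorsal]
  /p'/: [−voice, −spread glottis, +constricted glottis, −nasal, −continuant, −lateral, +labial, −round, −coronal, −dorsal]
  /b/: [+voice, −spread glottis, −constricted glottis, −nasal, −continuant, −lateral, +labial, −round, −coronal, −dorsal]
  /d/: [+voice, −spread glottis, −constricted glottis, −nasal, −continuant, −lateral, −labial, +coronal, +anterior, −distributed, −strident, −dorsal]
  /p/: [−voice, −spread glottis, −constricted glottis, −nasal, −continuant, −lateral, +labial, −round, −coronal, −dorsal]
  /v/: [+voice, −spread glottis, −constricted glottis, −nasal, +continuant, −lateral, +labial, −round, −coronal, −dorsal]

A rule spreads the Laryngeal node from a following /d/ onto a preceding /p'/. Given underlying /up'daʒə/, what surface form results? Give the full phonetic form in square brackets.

The Laryngeal node dominates the terminals [voice], [spread glottis], [constricted glottis].
Spreading Laryngeal from /d/ onto /p'/ replaces those values with /d/'s: [+voice], [−spread glottis], [−constricted glottis]. Features outside Laryngeal ([nasal], [continuant], [lateral], …) stay as in /p'/.
Among the inventory, only /b/ has exactly this specification, giving the surface form [ubdaʒə].

[ubdaʒə]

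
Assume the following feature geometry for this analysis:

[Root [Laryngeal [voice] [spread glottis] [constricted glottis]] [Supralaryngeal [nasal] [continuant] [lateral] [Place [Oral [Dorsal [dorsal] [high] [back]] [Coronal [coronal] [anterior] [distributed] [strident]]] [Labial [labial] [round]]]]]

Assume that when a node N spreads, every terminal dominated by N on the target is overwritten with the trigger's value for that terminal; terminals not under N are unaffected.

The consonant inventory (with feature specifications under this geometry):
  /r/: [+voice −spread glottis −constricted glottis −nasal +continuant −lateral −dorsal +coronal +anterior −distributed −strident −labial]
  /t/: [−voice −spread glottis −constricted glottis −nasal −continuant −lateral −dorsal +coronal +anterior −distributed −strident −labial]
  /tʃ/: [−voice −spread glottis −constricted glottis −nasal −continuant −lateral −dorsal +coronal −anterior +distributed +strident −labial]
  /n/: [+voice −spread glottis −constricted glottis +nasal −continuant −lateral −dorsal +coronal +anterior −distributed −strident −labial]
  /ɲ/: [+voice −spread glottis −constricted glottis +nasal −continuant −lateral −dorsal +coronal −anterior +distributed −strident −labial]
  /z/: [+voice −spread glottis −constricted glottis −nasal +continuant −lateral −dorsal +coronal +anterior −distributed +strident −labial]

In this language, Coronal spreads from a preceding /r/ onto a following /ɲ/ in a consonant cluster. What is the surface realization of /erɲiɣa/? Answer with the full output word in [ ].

[erniɣa]

The Coronal node dominates the terminals [coronal], [anterior], [distributed], [strident].
After delinking /ɲ/'s Coronal and linking /r/'s, the affected terminals become [+coronal], [+anterior], [−distributed], [−strident]; [voice], [spread glottis], [constricted glottis], … (outside Coronal) are retained from /ɲ/.
Among the inventory, only /n/ has exactly this specification, giving the surface form [erniɣa].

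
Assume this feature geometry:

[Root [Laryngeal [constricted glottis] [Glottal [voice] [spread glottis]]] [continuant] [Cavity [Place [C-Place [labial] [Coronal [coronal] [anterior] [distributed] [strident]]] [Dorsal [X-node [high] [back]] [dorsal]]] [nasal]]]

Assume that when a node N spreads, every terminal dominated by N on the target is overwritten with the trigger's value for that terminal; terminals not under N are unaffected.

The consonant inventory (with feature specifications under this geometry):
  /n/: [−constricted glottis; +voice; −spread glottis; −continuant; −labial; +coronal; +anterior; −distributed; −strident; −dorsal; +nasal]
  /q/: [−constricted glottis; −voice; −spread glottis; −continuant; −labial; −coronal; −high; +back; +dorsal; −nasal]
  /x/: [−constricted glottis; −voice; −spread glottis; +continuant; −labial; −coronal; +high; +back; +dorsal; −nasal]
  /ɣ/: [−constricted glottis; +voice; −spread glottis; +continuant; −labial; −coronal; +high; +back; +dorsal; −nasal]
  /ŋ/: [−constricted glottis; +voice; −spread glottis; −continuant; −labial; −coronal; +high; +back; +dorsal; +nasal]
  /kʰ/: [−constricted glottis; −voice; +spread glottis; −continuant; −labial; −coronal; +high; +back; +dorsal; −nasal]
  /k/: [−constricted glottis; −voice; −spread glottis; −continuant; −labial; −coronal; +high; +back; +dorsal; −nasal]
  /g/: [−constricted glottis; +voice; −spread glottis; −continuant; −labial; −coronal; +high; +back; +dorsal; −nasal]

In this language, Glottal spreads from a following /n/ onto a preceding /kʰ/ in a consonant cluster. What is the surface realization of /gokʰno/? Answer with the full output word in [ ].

[gogno]

The Glottal node dominates the terminals [voice], [spread glottis].
After delinking /kʰ/'s Glottal and linking /n/'s, the affected terminals become [+voice], [−spread glottis]; [constricted glottis], [continuant], [labial], … (outside Glottal) are retained from /kʰ/.
Among the inventory, only /g/ has exactly this specification, giving the surface form [gogno].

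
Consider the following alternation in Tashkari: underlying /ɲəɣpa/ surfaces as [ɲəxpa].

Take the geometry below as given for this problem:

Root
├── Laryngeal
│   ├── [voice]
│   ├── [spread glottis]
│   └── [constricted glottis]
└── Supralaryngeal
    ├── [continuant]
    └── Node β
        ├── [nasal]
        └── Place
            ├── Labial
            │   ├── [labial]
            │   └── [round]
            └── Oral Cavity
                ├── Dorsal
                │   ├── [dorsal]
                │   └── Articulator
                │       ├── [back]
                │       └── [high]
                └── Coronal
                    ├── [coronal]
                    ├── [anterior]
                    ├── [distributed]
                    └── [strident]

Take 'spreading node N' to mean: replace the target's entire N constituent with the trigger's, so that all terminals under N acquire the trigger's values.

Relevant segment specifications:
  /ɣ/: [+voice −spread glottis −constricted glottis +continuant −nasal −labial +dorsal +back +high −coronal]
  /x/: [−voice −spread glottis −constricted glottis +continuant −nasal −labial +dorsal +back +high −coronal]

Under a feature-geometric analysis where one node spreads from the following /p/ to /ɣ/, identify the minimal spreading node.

/ɣ/ and [x] differ in [voice]; every other specified feature is identical.
Only a single terminal changes, and /p/ supplies the new value, so [voice] itself is the minimal spreading constituent.
[continuant], [dorsal] stay as in /ɣ/ although /p/ differs there, so no node dominating them spread; among the remaining candidates [voice] is the lowest that derives the output.

[voice]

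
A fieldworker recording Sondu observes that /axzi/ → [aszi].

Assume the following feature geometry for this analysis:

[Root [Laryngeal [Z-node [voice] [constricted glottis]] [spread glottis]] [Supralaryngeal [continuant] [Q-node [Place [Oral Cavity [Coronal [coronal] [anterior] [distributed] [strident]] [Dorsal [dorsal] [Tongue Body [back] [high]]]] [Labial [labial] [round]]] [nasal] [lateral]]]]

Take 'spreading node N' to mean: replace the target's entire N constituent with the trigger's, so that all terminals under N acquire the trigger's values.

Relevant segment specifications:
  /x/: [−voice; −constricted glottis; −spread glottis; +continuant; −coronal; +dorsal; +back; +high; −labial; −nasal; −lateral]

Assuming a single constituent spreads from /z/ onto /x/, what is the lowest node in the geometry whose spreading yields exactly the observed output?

Comparing /x/ with its surface form [s], the features that change are [coronal], [anterior], [distributed], [strident], [dorsal], [high], [back].
These terminals are all dominated by Oral Cavity, and no proper subconstituent of Oral Cavity covers them all; Oral Cavity is their lowest common ancestor.
If Oral Cavity spreads, every terminal under it takes /z/'s value, producing [s] as observed.
[voice], a feature on which the two segments disagree outside Oral Cavity, is unchanged — nothing dominating it spread, and Oral Cavity is the minimal sufficient constituent.

Oral Cavity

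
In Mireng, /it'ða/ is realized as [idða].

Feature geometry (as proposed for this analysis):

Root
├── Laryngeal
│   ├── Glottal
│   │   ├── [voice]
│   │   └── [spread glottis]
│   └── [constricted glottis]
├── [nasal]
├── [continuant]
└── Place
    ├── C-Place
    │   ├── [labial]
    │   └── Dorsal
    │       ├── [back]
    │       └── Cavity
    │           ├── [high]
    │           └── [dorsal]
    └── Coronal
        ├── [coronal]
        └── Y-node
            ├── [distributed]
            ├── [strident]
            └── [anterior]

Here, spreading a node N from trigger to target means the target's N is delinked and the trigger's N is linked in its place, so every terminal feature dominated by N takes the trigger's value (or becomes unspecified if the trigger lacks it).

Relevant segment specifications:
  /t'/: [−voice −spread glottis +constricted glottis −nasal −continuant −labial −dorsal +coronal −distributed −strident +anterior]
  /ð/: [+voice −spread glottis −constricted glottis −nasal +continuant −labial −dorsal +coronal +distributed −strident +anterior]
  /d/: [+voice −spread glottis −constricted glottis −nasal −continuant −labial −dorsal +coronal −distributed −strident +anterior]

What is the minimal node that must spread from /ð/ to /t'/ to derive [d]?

Laryngeal

The alternation /t'/ → [d] changes [voice], [constricted glottis] and nothing else.
Tracing each changed feature up the tree, the paths first meet at Laryngeal; any lower node misses at least one of them.
Spreading Laryngeal from /ð/ overwrites each of those terminals with /ð/'s values, yielding exactly [d].
Since [distributed], [continuant] are preserved even though /ð/ disagrees there, no node above Laryngeal spread.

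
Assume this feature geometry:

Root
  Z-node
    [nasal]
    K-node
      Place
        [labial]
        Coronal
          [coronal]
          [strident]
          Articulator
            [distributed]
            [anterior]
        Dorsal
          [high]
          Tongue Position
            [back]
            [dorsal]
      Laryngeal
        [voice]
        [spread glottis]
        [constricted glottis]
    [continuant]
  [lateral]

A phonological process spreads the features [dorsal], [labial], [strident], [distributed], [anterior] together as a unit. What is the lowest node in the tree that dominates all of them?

Place

[dorsal] is immediately dominated by Tongue Position.
[labial] is immediately dominated by Place.
[strident] is immediately dominated by Coronal.
[distributed] is immediately dominated by Articulator.
[anterior] is immediately dominated by Articulator.
These paths first converge at Place; no daughter of Place dominates all 5 features, so Place is the minimal constituent.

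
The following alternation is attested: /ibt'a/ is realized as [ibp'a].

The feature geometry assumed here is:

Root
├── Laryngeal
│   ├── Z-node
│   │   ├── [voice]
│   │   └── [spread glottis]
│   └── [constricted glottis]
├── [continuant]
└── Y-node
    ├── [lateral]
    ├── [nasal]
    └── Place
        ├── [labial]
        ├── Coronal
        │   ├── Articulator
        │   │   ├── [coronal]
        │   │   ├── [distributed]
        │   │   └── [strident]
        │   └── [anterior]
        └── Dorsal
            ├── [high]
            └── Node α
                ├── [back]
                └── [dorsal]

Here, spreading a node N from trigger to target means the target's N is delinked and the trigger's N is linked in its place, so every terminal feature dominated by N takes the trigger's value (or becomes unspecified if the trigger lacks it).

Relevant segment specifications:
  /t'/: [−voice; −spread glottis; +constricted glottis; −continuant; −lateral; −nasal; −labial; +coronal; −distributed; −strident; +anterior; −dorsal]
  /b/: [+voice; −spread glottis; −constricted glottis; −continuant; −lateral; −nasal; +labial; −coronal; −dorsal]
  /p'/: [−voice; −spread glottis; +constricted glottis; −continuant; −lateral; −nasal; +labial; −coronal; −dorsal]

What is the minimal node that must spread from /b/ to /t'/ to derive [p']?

/t'/ and [p'] differ in [labial], [coronal], [anterior], [distributed], [strident]; every other specified feature is identical.
These terminals are all dominated by Place, and no proper subconstituent of Place covers them all; Place is their lowest common ancestor.
If Place spreads, every terminal under it takes /b/'s value, producing [p'] as observed.
[voice], [constricted glottis] stay as in /t'/ although /b/ differs there, so no node dominating them spread; among the remaining candidates Place is the lowest that derives the output.

Place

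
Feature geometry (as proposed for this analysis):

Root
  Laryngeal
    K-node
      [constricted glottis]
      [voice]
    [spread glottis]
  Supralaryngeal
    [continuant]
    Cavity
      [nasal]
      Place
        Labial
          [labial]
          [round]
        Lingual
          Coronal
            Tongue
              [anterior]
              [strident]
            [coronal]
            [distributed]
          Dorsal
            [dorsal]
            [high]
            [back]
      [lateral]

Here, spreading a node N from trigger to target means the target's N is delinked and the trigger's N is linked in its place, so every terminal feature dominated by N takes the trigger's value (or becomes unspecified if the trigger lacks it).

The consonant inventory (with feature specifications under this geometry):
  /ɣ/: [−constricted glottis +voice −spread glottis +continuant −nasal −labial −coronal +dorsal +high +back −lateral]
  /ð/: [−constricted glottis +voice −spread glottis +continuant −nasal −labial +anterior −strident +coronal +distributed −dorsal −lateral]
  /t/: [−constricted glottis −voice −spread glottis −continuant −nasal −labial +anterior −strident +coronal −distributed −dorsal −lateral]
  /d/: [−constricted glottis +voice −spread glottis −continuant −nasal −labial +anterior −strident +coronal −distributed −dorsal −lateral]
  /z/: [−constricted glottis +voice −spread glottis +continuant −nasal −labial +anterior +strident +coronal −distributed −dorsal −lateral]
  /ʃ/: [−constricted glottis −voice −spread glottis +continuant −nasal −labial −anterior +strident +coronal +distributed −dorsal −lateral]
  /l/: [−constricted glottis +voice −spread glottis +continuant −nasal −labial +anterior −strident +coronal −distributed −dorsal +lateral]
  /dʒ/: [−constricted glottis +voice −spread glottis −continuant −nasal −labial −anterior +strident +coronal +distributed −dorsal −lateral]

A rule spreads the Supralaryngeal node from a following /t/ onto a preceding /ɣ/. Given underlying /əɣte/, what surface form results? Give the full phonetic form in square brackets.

[ədte]

Terminals under Supralaryngeal in this geometry: [continuant], [nasal], [labial], [round], [anterior], [strident], [coronal], [distributed], [dorsal], [high], [back], [lateral].
Spreading Supralaryngeal from /t/ onto /ɣ/ replaces those values with /t/'s: [−continuant], [−nasal], [−labial], [+anterior], [−strident], [+coronal], [−distributed], [−dorsal], [−lateral]. Features outside Supralaryngeal ([constricted glottis], [voice], [spread glottis]) stay as in /ɣ/.
This feature bundle is that of [d], so /əɣte/ surfaces as [ədte].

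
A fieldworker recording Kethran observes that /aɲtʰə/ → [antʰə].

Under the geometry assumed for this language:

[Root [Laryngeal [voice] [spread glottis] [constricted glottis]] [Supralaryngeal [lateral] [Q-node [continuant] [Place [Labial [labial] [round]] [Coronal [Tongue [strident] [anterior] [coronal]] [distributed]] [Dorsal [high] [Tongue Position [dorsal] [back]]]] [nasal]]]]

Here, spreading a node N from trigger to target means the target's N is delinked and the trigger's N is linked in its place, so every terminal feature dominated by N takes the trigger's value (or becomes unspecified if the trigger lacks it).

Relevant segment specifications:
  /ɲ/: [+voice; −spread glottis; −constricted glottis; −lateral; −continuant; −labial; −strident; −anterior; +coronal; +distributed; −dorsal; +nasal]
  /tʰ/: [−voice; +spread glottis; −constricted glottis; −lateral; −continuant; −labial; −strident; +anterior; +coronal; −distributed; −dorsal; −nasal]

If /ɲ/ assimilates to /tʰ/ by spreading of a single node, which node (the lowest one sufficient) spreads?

Feature comparison: [anterior], [distributed] differ between /ɲ/ and [n]; the remaining terminals match.
These terminals are all dominated by Coronal, and no proper subconstituent of Coronal covers them all; Coronal is their lowest common ancestor.
If Coronal spreads, every terminal under it takes /tʰ/'s value, producing [n] as observed.
[spread glottis], [voice] stay as in /ɲ/ although /tʰ/ differs there, so no node dominating them spread; among the remaining candidates Coronal is the lowest that derives the output.

Coronal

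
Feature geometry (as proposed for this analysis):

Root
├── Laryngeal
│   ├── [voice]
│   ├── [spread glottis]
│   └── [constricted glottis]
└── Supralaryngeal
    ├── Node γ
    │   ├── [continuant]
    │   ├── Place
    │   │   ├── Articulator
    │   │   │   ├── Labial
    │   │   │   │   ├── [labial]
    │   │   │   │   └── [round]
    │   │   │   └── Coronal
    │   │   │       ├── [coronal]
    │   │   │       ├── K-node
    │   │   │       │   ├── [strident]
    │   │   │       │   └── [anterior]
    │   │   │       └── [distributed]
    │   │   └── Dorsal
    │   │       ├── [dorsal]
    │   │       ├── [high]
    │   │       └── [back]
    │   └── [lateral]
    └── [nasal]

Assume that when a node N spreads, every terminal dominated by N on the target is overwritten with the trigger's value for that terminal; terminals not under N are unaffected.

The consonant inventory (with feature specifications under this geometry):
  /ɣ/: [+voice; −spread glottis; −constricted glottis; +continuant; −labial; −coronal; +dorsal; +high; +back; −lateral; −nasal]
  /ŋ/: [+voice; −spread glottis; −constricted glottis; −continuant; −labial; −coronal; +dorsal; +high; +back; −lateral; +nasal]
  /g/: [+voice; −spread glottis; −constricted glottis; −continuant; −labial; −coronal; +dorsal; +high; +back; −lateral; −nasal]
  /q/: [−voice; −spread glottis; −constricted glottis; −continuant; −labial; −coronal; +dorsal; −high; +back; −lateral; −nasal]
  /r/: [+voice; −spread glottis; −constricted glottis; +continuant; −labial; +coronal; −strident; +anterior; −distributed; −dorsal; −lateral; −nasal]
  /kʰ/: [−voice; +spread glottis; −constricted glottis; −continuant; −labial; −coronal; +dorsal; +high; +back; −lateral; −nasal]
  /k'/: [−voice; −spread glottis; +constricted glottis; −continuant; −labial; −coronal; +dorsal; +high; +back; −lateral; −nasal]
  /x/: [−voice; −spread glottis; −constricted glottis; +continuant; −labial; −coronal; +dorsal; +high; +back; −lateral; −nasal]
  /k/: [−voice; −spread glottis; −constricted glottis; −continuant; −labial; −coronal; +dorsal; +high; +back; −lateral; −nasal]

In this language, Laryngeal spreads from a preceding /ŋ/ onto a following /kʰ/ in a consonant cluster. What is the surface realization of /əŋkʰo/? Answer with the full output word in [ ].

[əŋgo]

Laryngeal immediately or transitively dominates [voice], [spread glottis], [constricted glottis].
After delinking /kʰ/'s Laryngeal and linking /ŋ/'s, the affected terminals become [+voice], [−spread glottis], [−constricted glottis]; [continuant], [labial], [coronal], … (outside Laryngeal) are retained from /kʰ/.
This feature bundle is that of [g], so /əŋkʰo/ surfaces as [əŋgo].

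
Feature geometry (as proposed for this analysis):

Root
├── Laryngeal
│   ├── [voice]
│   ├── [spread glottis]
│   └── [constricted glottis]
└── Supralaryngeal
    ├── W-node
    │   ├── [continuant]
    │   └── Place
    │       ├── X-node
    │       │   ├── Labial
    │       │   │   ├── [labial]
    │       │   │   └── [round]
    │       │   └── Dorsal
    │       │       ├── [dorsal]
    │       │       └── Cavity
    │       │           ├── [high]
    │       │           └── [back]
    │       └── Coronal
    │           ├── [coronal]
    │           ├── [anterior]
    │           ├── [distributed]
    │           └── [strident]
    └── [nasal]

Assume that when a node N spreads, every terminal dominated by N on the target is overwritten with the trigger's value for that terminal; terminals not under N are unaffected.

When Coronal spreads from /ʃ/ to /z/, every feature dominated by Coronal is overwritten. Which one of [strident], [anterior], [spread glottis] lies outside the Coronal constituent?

Under this geometry, Coronal contains [coronal], [anterior], [distributed], [strident].
Of the listed options, [anterior], [strident] are among these and would be overwritten by spreading Coronal.
[spread glottis] attaches under Laryngeal, not under Coronal, so /z/ retains its own value for [spread glottis].

[spread glottis]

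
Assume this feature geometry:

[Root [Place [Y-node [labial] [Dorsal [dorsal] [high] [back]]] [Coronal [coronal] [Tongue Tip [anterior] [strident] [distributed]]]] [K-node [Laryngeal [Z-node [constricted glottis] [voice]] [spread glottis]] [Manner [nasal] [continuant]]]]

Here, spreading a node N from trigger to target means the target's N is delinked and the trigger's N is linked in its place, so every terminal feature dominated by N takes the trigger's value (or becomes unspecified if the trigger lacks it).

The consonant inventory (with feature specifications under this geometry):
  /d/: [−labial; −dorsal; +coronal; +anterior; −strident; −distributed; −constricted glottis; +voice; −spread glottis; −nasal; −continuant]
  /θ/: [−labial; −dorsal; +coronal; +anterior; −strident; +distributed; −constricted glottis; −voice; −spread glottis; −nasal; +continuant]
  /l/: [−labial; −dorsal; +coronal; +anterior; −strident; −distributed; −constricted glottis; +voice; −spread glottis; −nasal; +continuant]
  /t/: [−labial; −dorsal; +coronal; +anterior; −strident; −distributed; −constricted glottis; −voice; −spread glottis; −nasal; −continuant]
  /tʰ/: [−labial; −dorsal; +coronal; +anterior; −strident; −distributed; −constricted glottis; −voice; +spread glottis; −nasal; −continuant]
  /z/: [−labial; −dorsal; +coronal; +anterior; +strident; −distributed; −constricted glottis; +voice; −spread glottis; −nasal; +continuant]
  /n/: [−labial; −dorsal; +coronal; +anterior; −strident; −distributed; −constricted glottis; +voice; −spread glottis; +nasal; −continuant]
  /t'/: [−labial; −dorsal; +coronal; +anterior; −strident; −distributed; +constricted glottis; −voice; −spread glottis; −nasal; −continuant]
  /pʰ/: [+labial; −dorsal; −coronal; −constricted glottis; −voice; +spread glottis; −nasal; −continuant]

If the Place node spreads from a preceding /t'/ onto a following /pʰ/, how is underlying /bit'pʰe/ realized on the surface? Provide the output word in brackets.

[bit'tʰe]

Terminals under Place in this geometry: [labial], [dorsal], [high], [back], [coronal], [anterior], [strident], [distributed].
After delinking /pʰ/'s Place and linking /t'/'s, the affected terminals become [−labial], [−dorsal], [+coronal], [+anterior], [−strident], [−distributed]; [constricted glottis], [voice], [spread glottis], … (outside Place) are retained from /pʰ/.
This feature bundle is that of [tʰ], so /bit'pʰe/ surfaces as [bit'tʰe].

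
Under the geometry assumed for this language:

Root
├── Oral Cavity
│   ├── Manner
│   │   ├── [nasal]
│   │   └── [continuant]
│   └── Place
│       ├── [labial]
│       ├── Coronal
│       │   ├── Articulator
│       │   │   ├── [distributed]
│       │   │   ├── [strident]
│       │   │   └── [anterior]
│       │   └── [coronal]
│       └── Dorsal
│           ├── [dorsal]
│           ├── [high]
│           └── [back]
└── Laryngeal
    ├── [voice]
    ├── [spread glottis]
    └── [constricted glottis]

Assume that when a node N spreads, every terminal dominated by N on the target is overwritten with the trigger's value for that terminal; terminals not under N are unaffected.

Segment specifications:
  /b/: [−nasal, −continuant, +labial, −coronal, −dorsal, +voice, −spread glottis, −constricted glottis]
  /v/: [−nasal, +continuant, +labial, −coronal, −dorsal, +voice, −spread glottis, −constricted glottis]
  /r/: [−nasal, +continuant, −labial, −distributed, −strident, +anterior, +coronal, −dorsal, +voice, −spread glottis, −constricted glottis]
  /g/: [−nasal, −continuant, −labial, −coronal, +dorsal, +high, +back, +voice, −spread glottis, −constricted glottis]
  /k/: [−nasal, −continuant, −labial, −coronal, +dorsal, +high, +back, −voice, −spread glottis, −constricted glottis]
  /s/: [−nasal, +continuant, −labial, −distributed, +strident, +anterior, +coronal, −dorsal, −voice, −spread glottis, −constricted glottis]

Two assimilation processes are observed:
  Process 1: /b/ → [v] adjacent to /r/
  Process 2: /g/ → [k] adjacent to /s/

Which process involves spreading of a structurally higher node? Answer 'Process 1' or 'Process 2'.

In Process 1, [continuant] changes, so the minimal spreading node is [continuant] at depth 3.
Process 2: the feature that changes is [voice]; the minimal node is [voice] (depth 2).
Depth 2 < depth 3; Process 2 involves the structurally higher constituent [voice].

Process 2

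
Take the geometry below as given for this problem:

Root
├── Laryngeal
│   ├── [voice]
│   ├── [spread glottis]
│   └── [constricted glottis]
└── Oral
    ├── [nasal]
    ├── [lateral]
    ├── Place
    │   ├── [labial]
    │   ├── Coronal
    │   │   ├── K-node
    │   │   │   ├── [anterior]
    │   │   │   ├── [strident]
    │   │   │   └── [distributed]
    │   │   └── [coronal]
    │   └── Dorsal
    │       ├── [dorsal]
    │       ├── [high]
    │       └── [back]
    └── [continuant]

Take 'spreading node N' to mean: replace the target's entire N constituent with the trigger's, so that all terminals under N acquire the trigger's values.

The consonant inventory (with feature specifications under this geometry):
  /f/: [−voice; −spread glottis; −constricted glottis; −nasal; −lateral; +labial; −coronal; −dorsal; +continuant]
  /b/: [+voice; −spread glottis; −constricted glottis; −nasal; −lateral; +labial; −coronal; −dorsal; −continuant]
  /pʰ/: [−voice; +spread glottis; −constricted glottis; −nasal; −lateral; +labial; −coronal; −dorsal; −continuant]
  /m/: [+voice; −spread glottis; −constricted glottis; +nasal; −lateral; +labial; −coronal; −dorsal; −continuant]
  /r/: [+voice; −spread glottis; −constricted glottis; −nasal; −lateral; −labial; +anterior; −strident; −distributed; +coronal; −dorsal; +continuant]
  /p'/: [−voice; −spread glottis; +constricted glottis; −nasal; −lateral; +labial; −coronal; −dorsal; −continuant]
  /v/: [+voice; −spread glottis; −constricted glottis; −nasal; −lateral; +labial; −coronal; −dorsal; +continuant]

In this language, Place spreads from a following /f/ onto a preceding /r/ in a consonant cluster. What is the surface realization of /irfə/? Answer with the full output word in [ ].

The Place node dominates the terminals [labial], [anterior], [strident], [distributed], [coronal], [dorsal], [high], [back].
After delinking /r/'s Place and linking /f/'s, the affected terminals become [+labial], [−coronal], [−dorsal]; [voice], [spread glottis], [constricted glottis], … (outside Place) are retained from /r/.
The resulting bundle matches /v/ in the inventory; substituting it for /r/ gives [ivfə].

[ivfə]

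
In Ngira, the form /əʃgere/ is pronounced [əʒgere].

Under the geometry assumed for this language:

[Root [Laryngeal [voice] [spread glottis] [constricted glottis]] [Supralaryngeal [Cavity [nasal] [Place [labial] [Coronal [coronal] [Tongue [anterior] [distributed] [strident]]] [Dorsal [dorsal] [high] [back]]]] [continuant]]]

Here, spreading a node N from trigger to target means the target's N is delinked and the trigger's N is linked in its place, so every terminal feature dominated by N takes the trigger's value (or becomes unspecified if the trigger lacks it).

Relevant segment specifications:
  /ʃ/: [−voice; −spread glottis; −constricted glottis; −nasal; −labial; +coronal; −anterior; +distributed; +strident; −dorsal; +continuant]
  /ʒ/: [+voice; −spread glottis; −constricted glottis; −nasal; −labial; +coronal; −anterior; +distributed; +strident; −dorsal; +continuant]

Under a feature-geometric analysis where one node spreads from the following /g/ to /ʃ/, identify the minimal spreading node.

Comparing /ʃ/ with its surface form [ʒ], the only feature that changes is [voice].
With a single altered terminal, the smallest constituent that could spread is that terminal — [voice].
[dorsal], [continuant] stay as in /ʃ/ although /g/ differs there, so no node dominating them spread; among the remaining candidates [voice] is the lowest that derives the output.

[voice]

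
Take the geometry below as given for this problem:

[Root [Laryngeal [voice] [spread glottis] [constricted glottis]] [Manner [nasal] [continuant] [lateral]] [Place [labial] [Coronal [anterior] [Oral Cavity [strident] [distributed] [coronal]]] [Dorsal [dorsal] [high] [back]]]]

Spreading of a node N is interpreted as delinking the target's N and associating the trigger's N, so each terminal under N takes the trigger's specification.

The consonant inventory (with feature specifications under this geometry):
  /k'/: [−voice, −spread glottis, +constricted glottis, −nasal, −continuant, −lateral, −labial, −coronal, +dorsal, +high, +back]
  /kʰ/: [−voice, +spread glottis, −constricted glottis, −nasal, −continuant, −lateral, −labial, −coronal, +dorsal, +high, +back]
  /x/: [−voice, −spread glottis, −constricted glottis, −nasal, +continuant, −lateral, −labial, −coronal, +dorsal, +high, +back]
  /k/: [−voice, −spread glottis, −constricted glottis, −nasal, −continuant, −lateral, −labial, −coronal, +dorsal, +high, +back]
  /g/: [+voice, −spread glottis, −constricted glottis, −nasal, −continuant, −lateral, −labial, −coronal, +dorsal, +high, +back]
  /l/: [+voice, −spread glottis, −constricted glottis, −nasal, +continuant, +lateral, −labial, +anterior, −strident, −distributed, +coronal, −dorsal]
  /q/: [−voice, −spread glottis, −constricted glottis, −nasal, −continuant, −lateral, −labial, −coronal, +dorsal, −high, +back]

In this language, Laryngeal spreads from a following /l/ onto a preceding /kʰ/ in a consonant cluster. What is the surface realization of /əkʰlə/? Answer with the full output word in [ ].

[əglə]

Terminals under Laryngeal in this geometry: [voice], [spread glottis], [constricted glottis].
The target acquires /l/'s values for everything under Laryngeal — [+voice], [−spread glottis], [−constricted glottis] — while keeping its own [nasal], [continuant], [lateral], ….
The resulting bundle matches /g/ in the inventory; substituting it for /kʰ/ gives [əglə].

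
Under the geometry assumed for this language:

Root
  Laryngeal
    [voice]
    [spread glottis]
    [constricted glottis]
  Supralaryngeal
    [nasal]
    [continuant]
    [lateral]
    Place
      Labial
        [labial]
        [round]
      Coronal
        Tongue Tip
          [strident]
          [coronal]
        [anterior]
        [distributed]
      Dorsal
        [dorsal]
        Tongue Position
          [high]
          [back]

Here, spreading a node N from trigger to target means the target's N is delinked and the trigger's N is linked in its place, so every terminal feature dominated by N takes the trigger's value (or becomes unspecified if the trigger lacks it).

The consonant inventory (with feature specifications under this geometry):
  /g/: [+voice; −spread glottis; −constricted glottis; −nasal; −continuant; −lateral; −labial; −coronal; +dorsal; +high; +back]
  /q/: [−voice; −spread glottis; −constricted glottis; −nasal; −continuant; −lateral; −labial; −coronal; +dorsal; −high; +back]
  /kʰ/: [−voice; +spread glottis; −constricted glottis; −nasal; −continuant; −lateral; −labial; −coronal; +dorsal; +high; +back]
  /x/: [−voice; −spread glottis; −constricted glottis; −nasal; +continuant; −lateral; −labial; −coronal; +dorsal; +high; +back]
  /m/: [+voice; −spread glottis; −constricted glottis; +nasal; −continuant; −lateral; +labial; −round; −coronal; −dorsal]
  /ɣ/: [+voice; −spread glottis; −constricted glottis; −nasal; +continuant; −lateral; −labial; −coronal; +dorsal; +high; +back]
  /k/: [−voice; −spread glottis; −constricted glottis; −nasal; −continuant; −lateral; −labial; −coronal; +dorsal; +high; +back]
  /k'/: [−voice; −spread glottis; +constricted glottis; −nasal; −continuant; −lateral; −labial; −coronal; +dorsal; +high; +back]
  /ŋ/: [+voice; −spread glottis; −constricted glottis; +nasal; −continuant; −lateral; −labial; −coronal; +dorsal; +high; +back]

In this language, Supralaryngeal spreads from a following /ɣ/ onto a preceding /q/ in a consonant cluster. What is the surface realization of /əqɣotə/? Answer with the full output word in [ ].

[əxɣotə]

Terminals under Supralaryngeal in this geometry: [nasal], [continuant], [lateral], [labial], [round], [strident], [coronal], [anterior], [distributed], [dorsal], [high], [back].
The target acquires /ɣ/'s values for everything under Supralaryngeal — [−nasal], [+continuant], [−lateral], [−labial], [−coronal], [+dorsal], [+high], [+back] — while keeping its own [voice], [spread glottis], [constricted glottis].
This feature bundle is that of [x], so /əqɣotə/ surfaces as [əxɣotə].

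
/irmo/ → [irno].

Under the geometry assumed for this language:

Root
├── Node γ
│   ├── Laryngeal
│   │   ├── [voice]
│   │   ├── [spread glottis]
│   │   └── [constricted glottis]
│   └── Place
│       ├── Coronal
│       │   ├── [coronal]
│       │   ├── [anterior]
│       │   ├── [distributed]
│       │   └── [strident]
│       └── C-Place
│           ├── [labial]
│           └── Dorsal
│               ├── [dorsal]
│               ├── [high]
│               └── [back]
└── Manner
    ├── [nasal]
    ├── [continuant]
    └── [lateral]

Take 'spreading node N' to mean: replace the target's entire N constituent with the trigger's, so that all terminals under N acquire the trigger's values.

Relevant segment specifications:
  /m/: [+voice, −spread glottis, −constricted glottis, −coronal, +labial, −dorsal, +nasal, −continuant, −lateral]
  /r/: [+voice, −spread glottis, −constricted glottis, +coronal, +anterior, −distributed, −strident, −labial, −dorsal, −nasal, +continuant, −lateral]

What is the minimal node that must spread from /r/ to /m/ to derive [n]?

Place

Feature comparison: [labial], [coronal], [anterior], [distributed], [strident] differ between /m/ and [n]; the remaining terminals match.
The smallest constituent containing every changed terminal is Place — each of its daughters lacks at least one of the affected features.
If Place spreads, every terminal under it takes /r/'s value, producing [n] as observed.
[continuant], [nasal] stay as in /m/ although /r/ differs there, so no node dominating them spread; among the remaining candidates Place is the lowest that derives the output.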